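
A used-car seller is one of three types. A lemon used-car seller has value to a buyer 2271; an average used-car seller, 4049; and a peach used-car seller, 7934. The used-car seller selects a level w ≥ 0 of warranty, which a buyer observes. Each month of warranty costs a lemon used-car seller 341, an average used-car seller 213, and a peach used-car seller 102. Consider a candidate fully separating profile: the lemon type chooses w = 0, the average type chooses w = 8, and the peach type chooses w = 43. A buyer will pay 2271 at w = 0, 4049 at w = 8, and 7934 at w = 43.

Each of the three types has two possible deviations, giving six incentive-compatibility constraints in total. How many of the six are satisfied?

Lemon (own payoff 2271): to w=8 gives 4049 − 341×8 = 1321 → no gain ✓; to w=43 gives 7934 − 341×43 = -6729 → no gain ✓.
Peach (own payoff 7934 − 102×43 = 3548): to w=0 gives 2271 → no gain ✓; to w=8 gives 4049 − 102×8 = 3233 → no gain ✓.
Average (own payoff 4049 − 213×8 = 2345): to w=0 gives 2271 → no gain ✓; to w=43 gives 7934 − 213×43 = -1225 → no gain ✓.
6 of the 6 constraints hold; this profile is a separating equilibrium.

6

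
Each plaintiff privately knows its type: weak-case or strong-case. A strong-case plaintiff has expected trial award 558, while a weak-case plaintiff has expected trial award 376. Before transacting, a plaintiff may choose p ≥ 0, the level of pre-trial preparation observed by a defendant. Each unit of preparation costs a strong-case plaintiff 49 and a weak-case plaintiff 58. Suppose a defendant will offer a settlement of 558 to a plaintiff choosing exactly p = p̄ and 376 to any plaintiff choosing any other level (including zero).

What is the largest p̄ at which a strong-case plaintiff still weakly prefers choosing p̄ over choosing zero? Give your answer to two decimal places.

3.71

Choosing p̄ yields the strong-case type 558 − 49·p̄; choosing zero yields 376.
The strong-case type is indifferent at 558 − 49·p̄ = 376, i.e. p̄ = (558 − 376) / 49 ≈ 3.71.
For any p̄ above 3.71 the strong-case type would rather pool at zero, so separation collapses.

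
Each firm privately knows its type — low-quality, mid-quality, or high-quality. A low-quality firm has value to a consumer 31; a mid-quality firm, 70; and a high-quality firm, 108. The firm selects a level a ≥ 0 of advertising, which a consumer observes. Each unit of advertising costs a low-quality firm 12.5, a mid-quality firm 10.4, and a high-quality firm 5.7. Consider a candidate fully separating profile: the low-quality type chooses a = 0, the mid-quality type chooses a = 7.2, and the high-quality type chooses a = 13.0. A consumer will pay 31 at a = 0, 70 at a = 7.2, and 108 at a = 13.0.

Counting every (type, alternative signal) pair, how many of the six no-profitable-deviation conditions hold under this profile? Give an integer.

High-quality (own payoff 108 − 5.7×13.0 = 33.9): to a=0 gives 31 → no gain ✓; to a=7.2 gives 70 − 5.7×7.2 = 28.96 → no gain ✓.
Low-quality (own payoff 31): to a=7.2 gives 70 − 12.5×7.2 = -20 → no gain ✓; to a=13.0 gives 108 − 12.5×13.0 = -54.5 → no gain ✓.
Mid-quality (own payoff 70 − 10.4×7.2 = -4.88): to a=0 gives 31 → profitable ✗; to a=13.0 gives 108 − 10.4×13.0 = -27.2 → no gain ✓.
5 of the 6 constraints hold; not an equilibrium.

5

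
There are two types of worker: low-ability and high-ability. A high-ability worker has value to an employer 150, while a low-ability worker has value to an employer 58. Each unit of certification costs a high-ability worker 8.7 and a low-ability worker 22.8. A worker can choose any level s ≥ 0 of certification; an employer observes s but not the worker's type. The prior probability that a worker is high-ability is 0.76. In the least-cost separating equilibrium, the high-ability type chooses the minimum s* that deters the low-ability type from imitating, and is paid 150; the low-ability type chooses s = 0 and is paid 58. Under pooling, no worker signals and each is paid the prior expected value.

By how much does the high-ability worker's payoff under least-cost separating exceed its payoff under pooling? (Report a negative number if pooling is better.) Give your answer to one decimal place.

-13.0

Least-cost separating signal: s* solves 58 = 150 − 22.8·s*, so s* = (150 − 58)/22.8 ≈ 4.0351.
High-ability type's separating payoff: 150 − 8.7 × s* = 150 − 8.7 × (150 − 58)/22.8 = 150 − 800.4/22.8 ≈ 114.895.
Pooling payoff: 0.76 × 150 + 0.24 × 58 = 127.92.
Difference: 114.895 − 127.92 = -13.025, i.e. -13.0 to one decimal place.
The high-ability type would prefer the pooling outcome.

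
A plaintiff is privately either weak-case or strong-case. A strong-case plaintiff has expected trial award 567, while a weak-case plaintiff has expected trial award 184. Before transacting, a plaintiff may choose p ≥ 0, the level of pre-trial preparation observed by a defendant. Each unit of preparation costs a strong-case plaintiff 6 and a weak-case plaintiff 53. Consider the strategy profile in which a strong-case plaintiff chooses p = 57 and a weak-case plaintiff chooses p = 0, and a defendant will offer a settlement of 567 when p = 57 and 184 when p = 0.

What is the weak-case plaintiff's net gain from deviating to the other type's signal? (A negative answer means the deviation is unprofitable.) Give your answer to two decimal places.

Playing p = 0 the weak-case plaintiff receives 184.
Deviating to p = 57 brings payment 567 at cost 53 × 57 = 3021, netting -2454.
Gain from deviating: -2454 − 184 = -2638.00.
The gain is negative, so the weak-case type's incentive-compatibility constraint is satisfied.

-2638.00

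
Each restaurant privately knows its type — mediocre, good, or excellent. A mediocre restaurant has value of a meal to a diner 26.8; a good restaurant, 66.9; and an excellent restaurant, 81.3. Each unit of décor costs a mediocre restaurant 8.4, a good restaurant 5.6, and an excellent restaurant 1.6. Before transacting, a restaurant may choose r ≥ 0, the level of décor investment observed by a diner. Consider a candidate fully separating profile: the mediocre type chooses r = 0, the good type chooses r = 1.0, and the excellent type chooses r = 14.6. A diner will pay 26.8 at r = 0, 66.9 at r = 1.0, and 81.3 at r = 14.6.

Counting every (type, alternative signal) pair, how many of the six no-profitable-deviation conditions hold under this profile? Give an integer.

Excellent (own payoff 81.3 − 1.6×14.6 = 57.94): to r=0 gives 26.8 → no gain ✓; to r=1.0 gives 66.9 − 1.6×1.0 = 65.3 → profitable ✗.
Mediocre (own payoff 26.8): to r=1.0 gives 66.9 − 8.4×1.0 = 58.5 → profitable ✗; to r=14.6 gives 81.3 − 8.4×14.6 = -41.34 → no gain ✓.
Good (own payoff 66.9 − 5.6×1.0 = 61.3): to r=0 gives 26.8 → no gain ✓; to r=14.6 gives 81.3 − 5.6×14.6 = -0.46 → no gain ✓.
4 of the 6 constraints hold; not an equilibrium.

4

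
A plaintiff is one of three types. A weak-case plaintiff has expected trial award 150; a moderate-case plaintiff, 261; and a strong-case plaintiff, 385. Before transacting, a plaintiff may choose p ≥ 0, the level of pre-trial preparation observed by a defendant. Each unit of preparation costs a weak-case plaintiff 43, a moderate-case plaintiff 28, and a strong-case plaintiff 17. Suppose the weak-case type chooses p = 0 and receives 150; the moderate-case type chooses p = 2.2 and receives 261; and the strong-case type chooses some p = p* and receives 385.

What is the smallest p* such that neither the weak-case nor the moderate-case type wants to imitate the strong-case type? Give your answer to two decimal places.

Moderate-case type (on-path payoff 261 − 28×2.2 = 199.4) won't mimic when 199.4 ≥ 385 − 28·p*, i.e. p* ≥ 6.63.
Weak-case type (on-path payoff 150) won't mimic when 150 ≥ 385 − 43·p*, i.e. p* ≥ 5.47.
Both must hold, so p* = max(5.47, 6.63) = 6.63. The moderate-case type's constraint binds.

6.63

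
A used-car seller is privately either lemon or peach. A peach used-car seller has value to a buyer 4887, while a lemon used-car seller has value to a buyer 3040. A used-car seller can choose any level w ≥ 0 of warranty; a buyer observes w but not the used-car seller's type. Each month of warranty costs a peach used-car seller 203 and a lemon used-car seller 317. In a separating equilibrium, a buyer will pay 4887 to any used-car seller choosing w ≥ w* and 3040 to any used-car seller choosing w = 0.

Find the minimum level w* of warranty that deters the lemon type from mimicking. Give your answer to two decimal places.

5.83

A lemon used-car seller choosing w = 0 receives 3040.
Imitating at w* instead would pay 4887 at cost 317·w*, netting 4887 − 317·w*.
Indifference: 3040 = 4887 − 317·w*, so w* = (4887 − 3040) / 317 ≈ 5.83.
This is the lemon type's binding incentive-compatibility constraint; any w ≥ 5.83 sustains separation on that side.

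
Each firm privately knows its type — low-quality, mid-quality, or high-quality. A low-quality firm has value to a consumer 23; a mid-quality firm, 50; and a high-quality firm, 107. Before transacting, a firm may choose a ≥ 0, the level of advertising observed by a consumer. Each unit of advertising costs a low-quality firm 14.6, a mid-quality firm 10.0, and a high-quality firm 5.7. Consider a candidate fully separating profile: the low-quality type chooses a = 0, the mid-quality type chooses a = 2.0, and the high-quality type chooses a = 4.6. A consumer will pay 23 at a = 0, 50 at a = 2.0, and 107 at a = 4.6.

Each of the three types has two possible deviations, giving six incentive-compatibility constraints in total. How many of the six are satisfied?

Low-quality (own payoff 23): to a=2.0 gives 50 − 14.6×2.0 = 20.8 → no gain ✓; to a=4.6 gives 107 − 14.6×4.6 = 39.84 → profitable ✗.
Mid-quality (own payoff 50 − 10.0×2.0 = 30): to a=0 gives 23 → no gain ✓; to a=4.6 gives 107 − 10.0×4.6 = 61 → profitable ✗.
High-quality (own payoff 107 − 5.7×4.6 = 80.78): to a=0 gives 23 → no gain ✓; to a=2.0 gives 50 − 5.7×2.0 = 38.6 → no gain ✓.
4 of the 6 constraints hold; not an equilibrium.

4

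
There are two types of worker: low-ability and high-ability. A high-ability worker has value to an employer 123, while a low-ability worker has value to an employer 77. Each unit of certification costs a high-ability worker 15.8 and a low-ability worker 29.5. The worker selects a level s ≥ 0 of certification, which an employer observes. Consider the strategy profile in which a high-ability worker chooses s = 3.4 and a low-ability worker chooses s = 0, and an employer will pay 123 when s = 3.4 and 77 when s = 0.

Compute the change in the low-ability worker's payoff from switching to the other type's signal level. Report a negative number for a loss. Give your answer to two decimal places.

-54.30

Playing s = 0 the low-ability worker receives 77.
Deviating to s = 3.4 brings payment 123 at cost 29.5 × 3.4 = 100.3, netting 22.7.
Gain from deviating: 22.7 − 77 = -54.30.
The gain is negative, so the low-ability type's incentive-compatibility constraint is satisfied.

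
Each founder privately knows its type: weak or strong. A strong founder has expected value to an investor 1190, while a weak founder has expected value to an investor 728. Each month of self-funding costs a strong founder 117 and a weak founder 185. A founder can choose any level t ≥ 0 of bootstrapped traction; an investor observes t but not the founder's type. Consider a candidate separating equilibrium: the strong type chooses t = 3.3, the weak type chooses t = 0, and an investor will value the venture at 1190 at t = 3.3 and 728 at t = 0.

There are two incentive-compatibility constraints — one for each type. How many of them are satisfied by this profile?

2

Strong type: signal → 1190 − 117 × 3.3 = 803.9; deviate to 0 → 728. IC holds (803.9 ≥ 728).
Weak type: stay at 0 → 728; mimic → 1190 − 185 × 3.3 = 579.5. IC holds (728 ≥ 579.5).
2 of 2 constraints hold, so this is a separating equilibrium.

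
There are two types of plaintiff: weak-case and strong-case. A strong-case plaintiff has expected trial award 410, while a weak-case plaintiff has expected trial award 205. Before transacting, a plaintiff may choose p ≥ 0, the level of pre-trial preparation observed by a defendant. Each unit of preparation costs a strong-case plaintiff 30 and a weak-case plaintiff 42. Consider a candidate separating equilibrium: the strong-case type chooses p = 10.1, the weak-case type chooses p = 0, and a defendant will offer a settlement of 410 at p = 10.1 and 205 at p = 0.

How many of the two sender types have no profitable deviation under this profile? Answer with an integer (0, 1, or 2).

1

Strong-case type: signal → 410 − 30 × 10.1 = 107; deviate to 0 → 205. IC fails (107 < 205).
Weak-case type: stay at 0 → 205; mimic → 410 − 42 × 10.1 = -14.2. IC holds (205 ≥ -14.2).
1 of 2 constraints hold, so this profile is not an equilibrium.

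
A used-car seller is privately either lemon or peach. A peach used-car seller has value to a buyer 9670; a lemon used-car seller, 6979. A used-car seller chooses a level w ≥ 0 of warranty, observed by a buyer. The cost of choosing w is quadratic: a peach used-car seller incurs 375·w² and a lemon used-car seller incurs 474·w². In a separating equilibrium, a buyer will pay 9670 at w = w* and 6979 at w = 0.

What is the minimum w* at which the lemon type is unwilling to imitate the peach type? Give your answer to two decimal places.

The lemon type at w = 0 receives 6979; imitating at w* yields 9670 − 474·w*².
Indifference: 6979 = 9670 − 474·w*², so w*² = (9670 − 6979) / 474 ≈ 5.6772.
w* = √5.6772 ≈ 2.38.

2.38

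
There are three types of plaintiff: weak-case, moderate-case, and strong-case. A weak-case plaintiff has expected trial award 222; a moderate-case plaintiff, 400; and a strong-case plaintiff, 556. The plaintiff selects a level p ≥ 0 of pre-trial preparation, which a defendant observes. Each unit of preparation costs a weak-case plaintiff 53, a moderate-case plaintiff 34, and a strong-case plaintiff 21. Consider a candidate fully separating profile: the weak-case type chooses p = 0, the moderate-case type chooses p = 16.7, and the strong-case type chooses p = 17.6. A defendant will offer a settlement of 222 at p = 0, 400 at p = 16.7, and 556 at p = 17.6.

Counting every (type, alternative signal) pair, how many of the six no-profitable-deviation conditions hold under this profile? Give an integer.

3

Moderate-case (own payoff 400 − 34×16.7 = -167.8): to p=0 gives 222 → profitable ✗; to p=17.6 gives 556 − 34×17.6 = -42.4 → profitable ✗.
Strong-case (own payoff 556 − 21×17.6 = 186.4): to p=0 gives 222 → profitable ✗; to p=16.7 gives 400 − 21×16.7 = 49.3 → no gain ✓.
Weak-case (own payoff 222): to p=16.7 gives 400 − 53×16.7 = -485.1 → no gain ✓; to p=17.6 gives 556 − 53×17.6 = -376.8 → no gain ✓.
3 of the 6 constraints hold; not an equilibrium.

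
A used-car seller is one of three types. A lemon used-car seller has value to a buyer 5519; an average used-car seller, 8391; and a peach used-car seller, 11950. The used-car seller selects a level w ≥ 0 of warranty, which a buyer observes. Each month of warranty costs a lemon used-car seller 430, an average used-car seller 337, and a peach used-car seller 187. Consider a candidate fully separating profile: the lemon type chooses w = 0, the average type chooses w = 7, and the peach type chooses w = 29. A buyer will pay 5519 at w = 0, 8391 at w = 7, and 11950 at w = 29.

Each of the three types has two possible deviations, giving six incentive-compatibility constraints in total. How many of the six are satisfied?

5

Lemon (own payoff 5519): to w=7 gives 8391 − 430×7 = 5381 → no gain ✓; to w=29 gives 11950 − 430×29 = -520 → no gain ✓.
Peach (own payoff 11950 − 187×29 = 6527): to w=0 gives 5519 → no gain ✓; to w=7 gives 8391 − 187×7 = 7082 → profitable ✗.
Average (own payoff 8391 − 337×7 = 6032): to w=0 gives 5519 → no gain ✓; to w=29 gives 11950 − 337×29 = 2177 → no gain ✓.
5 of the 6 constraints hold; not an equilibrium.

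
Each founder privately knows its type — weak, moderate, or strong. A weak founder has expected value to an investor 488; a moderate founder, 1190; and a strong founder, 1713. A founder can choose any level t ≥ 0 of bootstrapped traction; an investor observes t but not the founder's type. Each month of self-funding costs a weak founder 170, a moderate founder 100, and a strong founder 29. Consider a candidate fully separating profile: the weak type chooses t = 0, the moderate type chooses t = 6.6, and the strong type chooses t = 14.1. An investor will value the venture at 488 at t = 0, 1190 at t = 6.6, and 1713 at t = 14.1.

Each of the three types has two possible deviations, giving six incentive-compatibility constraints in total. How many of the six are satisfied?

6

Strong (own payoff 1713 − 29×14.1 = 1304.1): to t=0 gives 488 → no gain ✓; to t=6.6 gives 1190 − 29×6.6 = 998.6 → no gain ✓.
Moderate (own payoff 1190 − 100×6.6 = 530): to t=0 gives 488 → no gain ✓; to t=14.1 gives 1713 − 100×14.1 = 303 → no gain ✓.
Weak (own payoff 488): to t=6.6 gives 1190 − 170×6.6 = 68 → no gain ✓; to t=14.1 gives 1713 − 170×14.1 = -684 → no gain ✓.
6 of the 6 constraints hold; this profile is a separating equilibrium.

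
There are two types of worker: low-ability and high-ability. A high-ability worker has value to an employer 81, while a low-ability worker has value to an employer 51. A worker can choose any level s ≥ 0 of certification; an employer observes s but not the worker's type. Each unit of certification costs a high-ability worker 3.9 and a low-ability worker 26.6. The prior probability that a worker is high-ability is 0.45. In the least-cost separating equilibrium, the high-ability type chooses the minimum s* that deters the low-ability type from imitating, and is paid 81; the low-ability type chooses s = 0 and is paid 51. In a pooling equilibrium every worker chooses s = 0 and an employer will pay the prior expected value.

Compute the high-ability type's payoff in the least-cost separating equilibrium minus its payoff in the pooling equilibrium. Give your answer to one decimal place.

12.1

Least-cost separating signal: s* solves 51 = 81 − 26.6·s*, so s* = (81 − 51)/26.6 ≈ 1.1278.
High-ability type's separating payoff: 81 − 3.9 × s* = 81 − 3.9 × (81 − 51)/26.6 = 81 − 117/26.6 ≈ 76.602.
Pooling payoff: 0.45 × 81 + 0.55 × 51 = 64.5.
Difference: 76.602 − 64.5 = 12.102, i.e. 12.1 to one decimal place.
The high-ability type prefers to separate.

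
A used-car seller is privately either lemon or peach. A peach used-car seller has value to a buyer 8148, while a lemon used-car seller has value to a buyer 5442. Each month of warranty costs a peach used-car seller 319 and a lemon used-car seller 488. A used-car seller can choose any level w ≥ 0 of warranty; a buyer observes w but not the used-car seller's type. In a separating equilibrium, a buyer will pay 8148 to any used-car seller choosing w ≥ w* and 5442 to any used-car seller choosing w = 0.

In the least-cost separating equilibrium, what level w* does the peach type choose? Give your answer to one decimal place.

5.5

A lemon used-car seller choosing w = 0 receives 5442.
Imitating at w* instead would pay 8148 at cost 488·w*, netting 8148 − 488·w*.
Indifference: 5442 = 8148 − 488·w*, so w* = (8148 − 5442) / 488 ≈ 5.5.
At w* the lemon type's incentive constraint just binds; the peach type strictly prefers w* since its per-unit cost is lower.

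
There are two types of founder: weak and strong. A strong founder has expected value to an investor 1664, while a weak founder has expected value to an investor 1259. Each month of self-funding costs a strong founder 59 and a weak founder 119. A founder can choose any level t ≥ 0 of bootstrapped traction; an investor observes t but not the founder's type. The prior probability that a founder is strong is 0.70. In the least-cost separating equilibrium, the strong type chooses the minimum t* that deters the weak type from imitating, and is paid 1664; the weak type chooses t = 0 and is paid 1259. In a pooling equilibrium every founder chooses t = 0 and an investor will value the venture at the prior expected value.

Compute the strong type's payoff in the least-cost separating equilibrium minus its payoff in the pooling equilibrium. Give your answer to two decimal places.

-79.30

Least-cost separating signal: t* solves 1259 = 1664 − 119·t*, so t* = (1664 − 1259)/119 ≈ 3.4034.
Strong type's separating payoff: 1664 − 59 × t* = 1664 − 59 × (1664 − 1259)/119 = 1664 − 23895/119 ≈ 1463.2017.
Pooling payoff: 0.70 × 1664 + 0.30 × 1259 = 1542.5.
Difference: 1463.2017 − 1542.5 = -79.2983, i.e. -79.30 to two decimal places.
The strong type would prefer the pooling outcome.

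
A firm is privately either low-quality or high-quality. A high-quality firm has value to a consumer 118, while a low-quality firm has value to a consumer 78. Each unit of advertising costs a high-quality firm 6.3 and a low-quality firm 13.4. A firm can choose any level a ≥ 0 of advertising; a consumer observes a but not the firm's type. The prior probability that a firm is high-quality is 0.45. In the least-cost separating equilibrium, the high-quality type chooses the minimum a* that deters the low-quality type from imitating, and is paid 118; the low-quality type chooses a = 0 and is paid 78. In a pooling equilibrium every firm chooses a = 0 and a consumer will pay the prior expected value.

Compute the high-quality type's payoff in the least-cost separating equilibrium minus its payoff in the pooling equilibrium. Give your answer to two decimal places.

3.19

Least-cost separating signal: a* solves 78 = 118 − 13.4·a*, so a* = (118 − 78)/13.4 ≈ 2.9851.
High-quality type's separating payoff: 118 − 6.3 × a* = 118 − 6.3 × (118 − 78)/13.4 = 118 − 252/13.4 ≈ 99.1940.
Pooling payoff: 0.45 × 118 + 0.55 × 78 = 96.
Difference: 99.1940 − 96 = 3.194, i.e. 3.19 to two decimal places.
The high-quality type prefers to separate.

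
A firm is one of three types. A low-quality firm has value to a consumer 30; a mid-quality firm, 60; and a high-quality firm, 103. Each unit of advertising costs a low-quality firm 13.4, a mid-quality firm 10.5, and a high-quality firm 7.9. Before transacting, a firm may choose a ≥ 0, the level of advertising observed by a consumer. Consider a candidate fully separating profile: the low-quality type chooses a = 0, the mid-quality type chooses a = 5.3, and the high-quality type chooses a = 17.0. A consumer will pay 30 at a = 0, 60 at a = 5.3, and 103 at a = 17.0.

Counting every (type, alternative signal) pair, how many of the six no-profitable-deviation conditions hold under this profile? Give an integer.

3

Mid-quality (own payoff 60 − 10.5×5.3 = 4.35): to a=0 gives 30 → profitable ✗; to a=17.0 gives 103 − 10.5×17.0 = -75.5 → no gain ✓.
High-quality (own payoff 103 − 7.9×17.0 = -31.3): to a=0 gives 30 → profitable ✗; to a=5.3 gives 60 − 7.9×5.3 = 18.13 → profitable ✗.
Low-quality (own payoff 30): to a=5.3 gives 60 − 13.4×5.3 = -11.02 → no gain ✓; to a=17.0 gives 103 − 13.4×17.0 = -124.8 → no gain ✓.
3 of the 6 constraints hold; not an equilibrium.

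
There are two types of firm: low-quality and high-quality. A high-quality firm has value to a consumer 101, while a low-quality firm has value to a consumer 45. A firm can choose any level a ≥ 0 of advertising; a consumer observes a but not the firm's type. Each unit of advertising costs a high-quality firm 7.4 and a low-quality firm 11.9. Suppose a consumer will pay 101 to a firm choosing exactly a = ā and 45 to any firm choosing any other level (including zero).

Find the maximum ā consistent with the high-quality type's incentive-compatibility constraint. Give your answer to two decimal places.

Choosing ā yields the high-quality type 101 − 7.4·ā; choosing zero yields 45.
The high-quality type is indifferent at 101 − 7.4·ā = 45, i.e. ā = (101 − 45) / 7.4 ≈ 7.57.
For any ā above 7.57 the high-quality type would rather pool at zero, so separation collapses.

7.57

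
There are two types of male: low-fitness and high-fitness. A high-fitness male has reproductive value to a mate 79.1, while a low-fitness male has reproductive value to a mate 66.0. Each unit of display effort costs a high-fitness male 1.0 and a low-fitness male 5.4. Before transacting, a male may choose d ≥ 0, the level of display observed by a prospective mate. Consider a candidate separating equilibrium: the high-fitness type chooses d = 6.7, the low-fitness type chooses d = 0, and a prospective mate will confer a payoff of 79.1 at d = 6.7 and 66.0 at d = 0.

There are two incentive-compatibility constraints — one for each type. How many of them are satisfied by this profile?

High-fitness type: signal → 79.1 − 1.0 × 6.7 = 72.4; deviate to 0 → 66.0. IC holds (72.4 ≥ 66.0).
Low-fitness type: stay at 0 → 66.0; mimic → 79.1 − 5.4 × 6.7 = 42.92. IC holds (66.0 ≥ 42.92).
2 of 2 constraints hold, so this is a separating equilibrium.

2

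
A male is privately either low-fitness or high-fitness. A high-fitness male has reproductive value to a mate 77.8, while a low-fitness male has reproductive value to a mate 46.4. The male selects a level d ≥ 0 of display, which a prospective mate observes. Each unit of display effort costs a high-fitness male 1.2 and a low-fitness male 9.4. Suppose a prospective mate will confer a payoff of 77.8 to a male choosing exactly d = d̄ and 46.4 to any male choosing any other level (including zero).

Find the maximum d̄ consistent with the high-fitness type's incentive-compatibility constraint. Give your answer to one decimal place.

26.2

Choosing d̄ yields the high-fitness type 77.8 − 1.2·d̄; choosing zero yields 46.4.
The high-fitness type is indifferent at 77.8 − 1.2·d̄ = 46.4, i.e. d̄ = (77.8 − 46.4) / 1.2 ≈ 26.2.
For any d̄ above 26.2 the high-fitness type would rather pool at zero, so separation collapses.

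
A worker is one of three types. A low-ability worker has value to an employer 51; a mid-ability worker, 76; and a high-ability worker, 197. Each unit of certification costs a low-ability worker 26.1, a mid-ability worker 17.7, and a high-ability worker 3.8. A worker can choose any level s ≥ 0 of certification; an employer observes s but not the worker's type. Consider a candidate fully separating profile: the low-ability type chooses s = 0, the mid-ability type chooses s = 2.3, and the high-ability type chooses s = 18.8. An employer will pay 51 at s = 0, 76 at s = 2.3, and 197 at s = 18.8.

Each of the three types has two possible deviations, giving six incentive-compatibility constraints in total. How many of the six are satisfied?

5

Mid-ability (own payoff 76 − 17.7×2.3 = 35.29): to s=0 gives 51 → profitable ✗; to s=18.8 gives 197 − 17.7×18.8 = -135.76 → no gain ✓.
High-ability (own payoff 197 − 3.8×18.8 = 125.56): to s=0 gives 51 → no gain ✓; to s=2.3 gives 76 − 3.8×2.3 = 67.26 → no gain ✓.
Low-ability (own payoff 51): to s=2.3 gives 76 − 26.1×2.3 = 15.97 → no gain ✓; to s=18.8 gives 197 − 26.1×18.8 = -293.68 → no gain ✓.
5 of the 6 constraints hold; not an equilibrium.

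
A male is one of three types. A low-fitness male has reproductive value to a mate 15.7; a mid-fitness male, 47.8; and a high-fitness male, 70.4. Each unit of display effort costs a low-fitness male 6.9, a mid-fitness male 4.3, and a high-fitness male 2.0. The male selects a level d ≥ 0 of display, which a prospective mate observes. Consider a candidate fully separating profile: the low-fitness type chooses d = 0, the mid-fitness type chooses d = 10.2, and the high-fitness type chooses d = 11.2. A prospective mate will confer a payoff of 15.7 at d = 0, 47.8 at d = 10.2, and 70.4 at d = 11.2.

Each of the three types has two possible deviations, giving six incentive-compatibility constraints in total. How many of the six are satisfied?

Mid-fitness (own payoff 47.8 − 4.3×10.2 = 3.94): to d=0 gives 15.7 → profitable ✗; to d=11.2 gives 70.4 − 4.3×11.2 = 22.24 → profitable ✗.
Low-fitness (own payoff 15.7): to d=10.2 gives 47.8 − 6.9×10.2 = -22.58 → no gain ✓; to d=11.2 gives 70.4 − 6.9×11.2 = -6.88 → no gain ✓.
High-fitness (own payoff 70.4 − 2.0×11.2 = 48): to d=0 gives 15.7 → no gain ✓; to d=10.2 gives 47.8 − 2.0×10.2 = 27.4 → no gain ✓.
4 of the 6 constraints hold; not an equilibrium.

4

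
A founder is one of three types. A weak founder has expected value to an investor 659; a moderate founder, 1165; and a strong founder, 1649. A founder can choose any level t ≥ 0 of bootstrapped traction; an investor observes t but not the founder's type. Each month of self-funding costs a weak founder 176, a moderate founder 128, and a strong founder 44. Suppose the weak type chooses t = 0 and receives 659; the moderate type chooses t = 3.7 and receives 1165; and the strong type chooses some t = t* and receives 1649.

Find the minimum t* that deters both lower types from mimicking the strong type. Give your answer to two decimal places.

Weak type (on-path payoff 659) won't mimic when 659 ≥ 1649 − 176·t*, i.e. t* ≥ 5.63.
Moderate type (on-path payoff 1165 − 128×3.7 = 691.4) won't mimic when 691.4 ≥ 1649 − 128·t*, i.e. t* ≥ 7.48.
Both must hold, so t* = max(5.63, 7.48) = 7.48. The moderate type's constraint binds.

7.48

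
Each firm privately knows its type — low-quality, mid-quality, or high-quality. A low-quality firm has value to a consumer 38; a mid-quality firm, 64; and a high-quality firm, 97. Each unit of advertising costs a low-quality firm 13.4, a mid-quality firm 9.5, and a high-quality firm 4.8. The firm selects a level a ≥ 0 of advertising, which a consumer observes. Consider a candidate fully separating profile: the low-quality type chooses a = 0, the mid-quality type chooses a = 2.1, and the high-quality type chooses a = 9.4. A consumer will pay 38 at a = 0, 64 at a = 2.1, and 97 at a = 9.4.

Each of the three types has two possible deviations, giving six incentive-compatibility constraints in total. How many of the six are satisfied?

Low-quality (own payoff 38): to a=2.1 gives 64 − 13.4×2.1 = 35.86 → no gain ✓; to a=9.4 gives 97 − 13.4×9.4 = -28.96 → no gain ✓.
High-quality (own payoff 97 − 4.8×9.4 = 51.88): to a=0 gives 38 → no gain ✓; to a=2.1 gives 64 − 4.8×2.1 = 53.92 → profitable ✗.
Mid-quality (own payoff 64 − 9.5×2.1 = 44.05): to a=0 gives 38 → no gain ✓; to a=9.4 gives 97 − 9.5×9.4 = 7.7 → no gain ✓.
5 of the 6 constraints hold; not an equilibrium.

5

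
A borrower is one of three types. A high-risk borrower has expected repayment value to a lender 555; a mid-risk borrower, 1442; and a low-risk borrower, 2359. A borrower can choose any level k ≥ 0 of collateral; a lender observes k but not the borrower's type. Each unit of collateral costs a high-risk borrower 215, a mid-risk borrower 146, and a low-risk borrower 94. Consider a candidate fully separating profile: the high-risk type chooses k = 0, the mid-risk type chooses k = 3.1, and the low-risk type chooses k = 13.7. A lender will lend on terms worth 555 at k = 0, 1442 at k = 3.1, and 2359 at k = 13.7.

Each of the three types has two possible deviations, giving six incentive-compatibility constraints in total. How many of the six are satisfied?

4

High-risk (own payoff 555): to k=3.1 gives 1442 − 215×3.1 = 775.5 → profitable ✗; to k=13.7 gives 2359 − 215×13.7 = -586.5 → no gain ✓.
Low-risk (own payoff 2359 − 94×13.7 = 1071.2): to k=0 gives 555 → no gain ✓; to k=3.1 gives 1442 − 94×3.1 = 1150.6 → profitable ✗.
Mid-risk (own payoff 1442 − 146×3.1 = 989.4): to k=0 gives 555 → no gain ✓; to k=13.7 gives 2359 − 146×13.7 = 358.8 → no gain ✓.
4 of the 6 constraints hold; not an equilibrium.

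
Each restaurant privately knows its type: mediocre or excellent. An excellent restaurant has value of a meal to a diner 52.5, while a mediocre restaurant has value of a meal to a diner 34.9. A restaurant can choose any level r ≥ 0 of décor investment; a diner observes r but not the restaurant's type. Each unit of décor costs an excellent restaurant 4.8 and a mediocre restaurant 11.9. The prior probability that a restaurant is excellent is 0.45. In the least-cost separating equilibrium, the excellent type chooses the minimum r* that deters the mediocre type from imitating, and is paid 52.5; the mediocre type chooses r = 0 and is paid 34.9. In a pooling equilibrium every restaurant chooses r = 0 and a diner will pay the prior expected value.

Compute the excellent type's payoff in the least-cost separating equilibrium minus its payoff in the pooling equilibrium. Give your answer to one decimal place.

2.6

Least-cost separating signal: r* solves 34.9 = 52.5 − 11.9·r*, so r* = (52.5 − 34.9)/11.9 ≈ 1.4790.
Excellent type's separating payoff: 52.5 − 4.8 × r* = 52.5 − 4.8 × (52.5 − 34.9)/11.9 = 52.5 − 84.48/11.9 ≈ 45.401.
Pooling payoff: 0.45 × 52.5 + 0.55 × 34.9 = 42.82.
Difference: 45.401 − 42.82 = 2.581, i.e. 2.6 to one decimal place.
The excellent type prefers to separate.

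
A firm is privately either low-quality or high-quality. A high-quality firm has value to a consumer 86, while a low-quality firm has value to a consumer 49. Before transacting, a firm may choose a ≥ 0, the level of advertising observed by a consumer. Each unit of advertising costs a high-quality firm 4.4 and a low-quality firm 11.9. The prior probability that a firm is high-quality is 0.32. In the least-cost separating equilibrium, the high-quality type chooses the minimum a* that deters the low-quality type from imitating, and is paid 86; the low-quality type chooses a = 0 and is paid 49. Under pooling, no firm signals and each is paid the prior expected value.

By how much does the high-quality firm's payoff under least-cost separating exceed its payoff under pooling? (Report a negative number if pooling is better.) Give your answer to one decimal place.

Least-cost separating signal: a* solves 49 = 86 − 11.9·a*, so a* = (86 − 49)/11.9 ≈ 3.1092.
High-quality type's separating payoff: 86 − 4.4 × a* = 86 − 4.4 × (86 − 49)/11.9 = 86 − 162.8/11.9 ≈ 72.319.
Pooling payoff: 0.32 × 86 + 0.68 × 49 = 60.84.
Difference: 72.319 − 60.84 = 11.479, i.e. 11.5 to one decimal place.
The high-quality type prefers to separate.

11.5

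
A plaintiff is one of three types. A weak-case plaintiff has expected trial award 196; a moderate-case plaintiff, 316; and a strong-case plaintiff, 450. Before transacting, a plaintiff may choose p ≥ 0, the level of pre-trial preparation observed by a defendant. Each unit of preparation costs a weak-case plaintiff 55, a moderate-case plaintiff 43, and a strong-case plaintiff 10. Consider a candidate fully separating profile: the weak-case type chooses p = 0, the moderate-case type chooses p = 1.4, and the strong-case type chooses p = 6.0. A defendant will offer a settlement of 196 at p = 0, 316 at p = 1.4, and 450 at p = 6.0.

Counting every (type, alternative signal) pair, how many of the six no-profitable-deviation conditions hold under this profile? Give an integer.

5

Moderate-case (own payoff 316 − 43×1.4 = 255.8): to p=0 gives 196 → no gain ✓; to p=6.0 gives 450 − 43×6.0 = 192 → no gain ✓.
Strong-case (own payoff 450 − 10×6.0 = 390): to p=0 gives 196 → no gain ✓; to p=1.4 gives 316 − 10×1.4 = 302 → no gain ✓.
Weak-case (own payoff 196): to p=1.4 gives 316 − 55×1.4 = 239 → profitable ✗; to p=6.0 gives 450 − 55×6.0 = 120 → no gain ✓.
5 of the 6 constraints hold; not an equilibrium.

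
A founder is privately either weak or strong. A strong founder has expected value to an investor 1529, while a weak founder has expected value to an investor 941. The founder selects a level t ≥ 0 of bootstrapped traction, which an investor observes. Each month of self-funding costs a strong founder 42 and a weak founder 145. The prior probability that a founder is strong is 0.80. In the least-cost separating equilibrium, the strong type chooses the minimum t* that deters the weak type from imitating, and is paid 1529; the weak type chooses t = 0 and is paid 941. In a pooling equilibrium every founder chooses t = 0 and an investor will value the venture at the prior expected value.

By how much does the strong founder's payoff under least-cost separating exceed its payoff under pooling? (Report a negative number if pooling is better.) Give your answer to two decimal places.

Least-cost separating signal: t* solves 941 = 1529 − 145·t*, so t* = (1529 − 941)/145 ≈ 4.0552.
Strong type's separating payoff: 1529 − 42 × t* = 1529 − 42 × (1529 − 941)/145 = 1529 − 24696/145 ≈ 1358.6828.
Pooling payoff: 0.80 × 1529 + 0.20 × 941 = 1411.4.
Difference: 1358.6828 − 1411.4 = -52.7172, i.e. -52.72 to two decimal places.
The strong type would prefer the pooling outcome.

-52.72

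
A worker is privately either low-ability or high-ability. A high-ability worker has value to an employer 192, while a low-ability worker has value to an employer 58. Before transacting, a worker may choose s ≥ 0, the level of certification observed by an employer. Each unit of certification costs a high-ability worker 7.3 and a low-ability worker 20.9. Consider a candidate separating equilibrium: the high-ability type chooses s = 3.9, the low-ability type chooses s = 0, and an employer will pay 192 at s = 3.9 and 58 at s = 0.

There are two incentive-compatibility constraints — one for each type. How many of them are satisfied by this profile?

1

Low-ability type: stay at 0 → 58; mimic → 192 − 20.9 × 3.9 = 110.49. IC fails (58 < 110.49).
High-ability type: signal → 192 − 7.3 × 3.9 = 163.53; deviate to 0 → 58. IC holds (163.53 ≥ 58).
1 of 2 constraints hold, so this profile is not an equilibrium.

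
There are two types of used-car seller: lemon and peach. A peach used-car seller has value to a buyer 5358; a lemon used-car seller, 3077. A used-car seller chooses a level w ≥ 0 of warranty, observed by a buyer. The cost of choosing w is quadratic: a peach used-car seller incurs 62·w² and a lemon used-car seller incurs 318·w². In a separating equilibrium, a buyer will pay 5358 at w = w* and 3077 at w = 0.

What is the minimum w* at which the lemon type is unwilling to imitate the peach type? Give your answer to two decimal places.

The lemon type at w = 0 receives 3077; imitating at w* yields 5358 − 318·w*².
Indifference: 3077 = 5358 − 318·w*², so w*² = (5358 − 3077) / 318 ≈ 7.1730.
w* = √7.1730 ≈ 2.68.

2.68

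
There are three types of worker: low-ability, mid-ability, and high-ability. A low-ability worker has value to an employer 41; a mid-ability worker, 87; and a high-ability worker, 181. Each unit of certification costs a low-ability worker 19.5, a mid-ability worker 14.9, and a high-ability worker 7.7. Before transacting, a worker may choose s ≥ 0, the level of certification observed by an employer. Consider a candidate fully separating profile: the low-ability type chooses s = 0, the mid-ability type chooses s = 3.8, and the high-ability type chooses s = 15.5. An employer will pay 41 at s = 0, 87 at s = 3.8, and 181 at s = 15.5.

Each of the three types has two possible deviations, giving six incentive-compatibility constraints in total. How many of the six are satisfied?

High-ability (own payoff 181 − 7.7×15.5 = 61.65): to s=0 gives 41 → no gain ✓; to s=3.8 gives 87 − 7.7×3.8 = 57.74 → no gain ✓.
Mid-ability (own payoff 87 − 14.9×3.8 = 30.38): to s=0 gives 41 → profitable ✗; to s=15.5 gives 181 − 14.9×15.5 = -49.95 → no gain ✓.
Low-ability (own payoff 41): to s=3.8 gives 87 − 19.5×3.8 = 12.9 → no gain ✓; to s=15.5 gives 181 − 19.5×15.5 = -121.25 → no gain ✓.
5 of the 6 constraints hold; not an equilibrium.

5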